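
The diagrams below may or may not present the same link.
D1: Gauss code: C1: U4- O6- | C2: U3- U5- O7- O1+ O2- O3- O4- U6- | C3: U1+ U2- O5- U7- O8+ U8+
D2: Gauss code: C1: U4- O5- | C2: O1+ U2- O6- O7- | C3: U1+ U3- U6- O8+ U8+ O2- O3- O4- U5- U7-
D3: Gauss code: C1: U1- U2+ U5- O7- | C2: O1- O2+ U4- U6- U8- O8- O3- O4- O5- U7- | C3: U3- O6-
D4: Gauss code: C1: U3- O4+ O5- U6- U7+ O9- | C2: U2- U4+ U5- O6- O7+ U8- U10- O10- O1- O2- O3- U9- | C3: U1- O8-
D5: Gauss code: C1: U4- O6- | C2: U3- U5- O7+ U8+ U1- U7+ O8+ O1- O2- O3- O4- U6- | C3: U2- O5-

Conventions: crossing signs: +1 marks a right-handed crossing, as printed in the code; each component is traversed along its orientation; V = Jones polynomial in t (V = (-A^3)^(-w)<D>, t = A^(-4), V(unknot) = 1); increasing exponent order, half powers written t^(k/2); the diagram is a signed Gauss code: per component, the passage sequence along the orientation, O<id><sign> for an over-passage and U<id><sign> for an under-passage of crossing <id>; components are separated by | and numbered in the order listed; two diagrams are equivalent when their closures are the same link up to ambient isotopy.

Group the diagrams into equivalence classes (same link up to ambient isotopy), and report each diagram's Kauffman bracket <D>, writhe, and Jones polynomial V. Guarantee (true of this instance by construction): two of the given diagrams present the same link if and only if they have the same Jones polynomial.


classes: {D1, D2, D3, D4, D5}
V(D1) = t^-5 + 2t^-3 + t^-1  [8 crossings, <D> = A^-8 + 2 + A^8, w = -4]
V(D2) = t^-5 + 2t^-3 + t^-1  [8 crossings, <D> = A^-8 + 2 + A^8, w = -4]
D3 (bracket A^-14 + 2A^-6 + A^2; 8 crossings at w = -6): V = t^-5 + 2t^-3 + t^-1
V(D4) = t^-5 + 2t^-3 + t^-1  [10 crossings, <D> = A^-14 + 2A^-6 + A^2, w = -6]
V(D5) = t^-5 + 2t^-3 + t^-1  (w -4, c 8, <D> = A^-8 + 2 + A^8)
note: all 5 diagrams share one V(t), hence one class


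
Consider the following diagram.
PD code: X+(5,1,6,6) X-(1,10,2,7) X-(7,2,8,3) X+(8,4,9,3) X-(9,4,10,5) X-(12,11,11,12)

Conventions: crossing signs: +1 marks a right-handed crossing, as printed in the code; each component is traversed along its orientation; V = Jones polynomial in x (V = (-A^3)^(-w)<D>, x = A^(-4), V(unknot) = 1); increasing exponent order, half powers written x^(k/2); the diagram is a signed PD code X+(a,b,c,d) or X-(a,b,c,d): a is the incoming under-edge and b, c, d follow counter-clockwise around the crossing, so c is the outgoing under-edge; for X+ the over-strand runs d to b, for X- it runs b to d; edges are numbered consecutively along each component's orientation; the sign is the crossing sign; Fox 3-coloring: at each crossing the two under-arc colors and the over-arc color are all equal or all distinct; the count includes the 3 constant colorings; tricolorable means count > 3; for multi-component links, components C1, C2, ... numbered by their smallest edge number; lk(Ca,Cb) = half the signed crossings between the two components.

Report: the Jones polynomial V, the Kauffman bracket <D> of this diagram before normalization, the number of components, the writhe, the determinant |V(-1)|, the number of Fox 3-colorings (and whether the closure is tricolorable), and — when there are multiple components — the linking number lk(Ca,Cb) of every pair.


V(x) = x^-3 + x^-2 + x^-1 + 1
bracket: A^-6 + A^-2 + A^2 + A^6, w = -2
3 components, writhe -2, over 6 crossings
lk(C1,C2) = -1
linking number lk(C1,C3) = 0
lk(C2,C3): 0
det 0, colorings 9 of 3^6 — tricolorable
observation: det 0 = |V(-1)|; divisible by 3, so tricolorable


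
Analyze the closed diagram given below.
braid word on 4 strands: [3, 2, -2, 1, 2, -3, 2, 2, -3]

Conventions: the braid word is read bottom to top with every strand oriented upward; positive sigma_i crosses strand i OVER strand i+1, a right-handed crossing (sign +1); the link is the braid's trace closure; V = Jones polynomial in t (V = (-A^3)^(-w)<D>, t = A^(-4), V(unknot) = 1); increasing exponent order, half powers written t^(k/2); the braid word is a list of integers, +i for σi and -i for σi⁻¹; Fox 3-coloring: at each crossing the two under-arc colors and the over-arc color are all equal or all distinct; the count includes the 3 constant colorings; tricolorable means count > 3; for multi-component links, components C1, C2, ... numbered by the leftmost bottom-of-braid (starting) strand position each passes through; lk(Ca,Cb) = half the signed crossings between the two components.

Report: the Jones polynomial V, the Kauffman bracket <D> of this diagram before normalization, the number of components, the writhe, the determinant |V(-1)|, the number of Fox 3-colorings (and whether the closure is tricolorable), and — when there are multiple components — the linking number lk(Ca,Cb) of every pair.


V = t + t^3 - t^4
<D> = A^-7 - A^-3 - A^5 (w = +3)
1 component over 9 crossings, w = +3
9 Fox colorings among 3^9, |V(-1)| = 3: tricolorable
why: free reduction leaves σ3 σ1 σ2 σ3⁻¹ σ2 σ2 σ3⁻¹ of the original 9 letters


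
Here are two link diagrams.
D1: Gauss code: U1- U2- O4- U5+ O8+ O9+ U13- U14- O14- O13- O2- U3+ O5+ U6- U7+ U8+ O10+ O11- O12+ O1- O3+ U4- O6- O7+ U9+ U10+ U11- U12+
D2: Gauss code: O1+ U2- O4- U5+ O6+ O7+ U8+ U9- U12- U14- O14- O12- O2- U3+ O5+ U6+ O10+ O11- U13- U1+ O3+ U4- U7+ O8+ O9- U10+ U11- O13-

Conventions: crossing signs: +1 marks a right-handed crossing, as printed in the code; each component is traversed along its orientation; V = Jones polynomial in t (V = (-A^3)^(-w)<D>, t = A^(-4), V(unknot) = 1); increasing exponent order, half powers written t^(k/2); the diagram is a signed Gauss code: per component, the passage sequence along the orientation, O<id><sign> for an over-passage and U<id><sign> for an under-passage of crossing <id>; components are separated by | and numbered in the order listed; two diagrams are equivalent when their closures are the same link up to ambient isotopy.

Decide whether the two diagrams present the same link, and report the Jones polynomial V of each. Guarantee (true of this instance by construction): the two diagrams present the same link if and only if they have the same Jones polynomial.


equivalent: yes
V(D1) = t + t^3 - t^4  (w 0, c 14, <D> = -A^-16 + A^-12 + A^-4)
V(D2) = t + t^3 - t^4  [14 crossings, <D> = -A^-16 + A^-12 + A^-4, w = 0]
key observation: Reidemeister moves carry D1 (14 crossings) to D2 (14)


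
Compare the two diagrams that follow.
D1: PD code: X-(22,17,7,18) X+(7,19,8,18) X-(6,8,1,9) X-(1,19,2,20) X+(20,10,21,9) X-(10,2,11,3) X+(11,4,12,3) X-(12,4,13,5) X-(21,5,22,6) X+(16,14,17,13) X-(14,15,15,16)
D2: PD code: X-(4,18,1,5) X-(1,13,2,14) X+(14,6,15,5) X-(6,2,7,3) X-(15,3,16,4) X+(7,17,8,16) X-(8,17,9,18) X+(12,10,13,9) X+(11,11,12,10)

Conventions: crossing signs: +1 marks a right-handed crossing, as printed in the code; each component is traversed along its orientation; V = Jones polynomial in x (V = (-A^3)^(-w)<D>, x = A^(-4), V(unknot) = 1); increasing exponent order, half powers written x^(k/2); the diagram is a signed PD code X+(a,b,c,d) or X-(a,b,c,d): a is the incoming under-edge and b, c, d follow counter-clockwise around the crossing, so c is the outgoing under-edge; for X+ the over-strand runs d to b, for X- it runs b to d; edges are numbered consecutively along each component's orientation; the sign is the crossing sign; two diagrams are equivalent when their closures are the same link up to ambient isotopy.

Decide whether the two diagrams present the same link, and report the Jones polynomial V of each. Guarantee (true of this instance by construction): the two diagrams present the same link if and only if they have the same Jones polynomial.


equivalent: yes
D1 (bracket A^-7 - A^-3 + A + A^9; 11 crossings at w = -3): V = -x^(-9/2) - x^(-5/2) + x^(-3/2) - x^(-1/2)
V(D2) = -x^(-9/2) - x^(-5/2) + x^(-3/2) - x^(-1/2)  [9 crossings, <D> = A^-1 - A^3 + A^7 + A^15, w = -1]
observation: all 2 diagrams share one V(x), hence one class


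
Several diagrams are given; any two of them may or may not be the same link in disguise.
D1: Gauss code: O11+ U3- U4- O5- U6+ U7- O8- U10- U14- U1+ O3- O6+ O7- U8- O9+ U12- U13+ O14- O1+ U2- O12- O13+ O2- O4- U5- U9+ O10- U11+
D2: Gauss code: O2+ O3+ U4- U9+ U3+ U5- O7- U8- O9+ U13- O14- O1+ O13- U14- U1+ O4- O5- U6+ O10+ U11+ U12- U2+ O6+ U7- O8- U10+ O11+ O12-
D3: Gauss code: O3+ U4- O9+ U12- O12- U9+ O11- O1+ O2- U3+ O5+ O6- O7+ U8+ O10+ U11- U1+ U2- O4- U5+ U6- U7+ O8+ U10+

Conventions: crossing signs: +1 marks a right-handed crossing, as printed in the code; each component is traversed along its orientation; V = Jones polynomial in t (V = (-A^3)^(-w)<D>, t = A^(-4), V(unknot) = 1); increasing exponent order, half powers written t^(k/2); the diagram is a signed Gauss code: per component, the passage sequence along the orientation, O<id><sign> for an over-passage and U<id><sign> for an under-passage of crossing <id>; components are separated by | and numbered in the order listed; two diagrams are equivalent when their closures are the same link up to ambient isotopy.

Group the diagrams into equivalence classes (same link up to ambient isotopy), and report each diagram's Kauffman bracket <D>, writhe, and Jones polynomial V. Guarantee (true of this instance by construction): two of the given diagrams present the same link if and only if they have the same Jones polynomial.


grouping into links: {D1} | {D2} | {D3}
V(D1) = -t^-6 + t^-5 - t^-4 + 2t^-3 - t^-2 + t^-1  (w -4, c 14, <D> = A^-8 - A^-4 + 2 - A^4 + A^8 - A^12)
V(D2) = -t^-3 + 2t^-2 - 2t^-1 + 3 - 2t + 2t^2 - t^3  (w 0, c 14, <D> = -A^-12 + 2A^-8 - 2A^-4 + 3 - 2A^4 + 2A^8 - A^12)
V(D3) = t^-1 - 1 + 2t - 2t^2 + 2t^3 - 2t^4 + t^5  [12 crossings, <D> = A^-14 - 2A^-10 + 2A^-6 - 2A^-2 + 2A^2 - A^6 + A^10, w = +2]
why: 3 values of V(t) split the 3 diagrams


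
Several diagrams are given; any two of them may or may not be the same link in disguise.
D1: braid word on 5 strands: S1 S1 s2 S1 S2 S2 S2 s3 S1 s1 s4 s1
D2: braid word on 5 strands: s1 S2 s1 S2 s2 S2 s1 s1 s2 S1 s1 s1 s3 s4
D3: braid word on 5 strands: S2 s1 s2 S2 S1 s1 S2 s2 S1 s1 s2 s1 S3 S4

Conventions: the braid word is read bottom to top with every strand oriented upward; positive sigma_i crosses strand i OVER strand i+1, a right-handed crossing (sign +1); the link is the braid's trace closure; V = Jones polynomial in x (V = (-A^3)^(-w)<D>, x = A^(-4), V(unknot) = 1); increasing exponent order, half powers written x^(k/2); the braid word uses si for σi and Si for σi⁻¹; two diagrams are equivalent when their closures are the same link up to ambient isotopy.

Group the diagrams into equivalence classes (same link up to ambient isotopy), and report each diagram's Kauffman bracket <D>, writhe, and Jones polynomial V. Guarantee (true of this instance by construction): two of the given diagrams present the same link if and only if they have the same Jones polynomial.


classes: {D1} | {D2} | {D3}
V(D1) = -x^-6 + x^-5 - x^-4 + 2x^-3 - x^-2 + x^-1  [12 crossings, <D> = A^-2 - A^2 + 2A^6 - A^10 + A^14 - A^18, w = -2]
D2 (bracket -A^-6 + A^-2 - A^2 + 2A^6 - A^10 + A^14; 14 crossings at w = +6): V = x - x^2 + 2x^3 - x^4 + x^5 - x^6
V(D3) = 1  [14 crossings, <D> = 1, w = 0]
note: V(x) takes 3 values over 3 diagrams, fixing the grouping


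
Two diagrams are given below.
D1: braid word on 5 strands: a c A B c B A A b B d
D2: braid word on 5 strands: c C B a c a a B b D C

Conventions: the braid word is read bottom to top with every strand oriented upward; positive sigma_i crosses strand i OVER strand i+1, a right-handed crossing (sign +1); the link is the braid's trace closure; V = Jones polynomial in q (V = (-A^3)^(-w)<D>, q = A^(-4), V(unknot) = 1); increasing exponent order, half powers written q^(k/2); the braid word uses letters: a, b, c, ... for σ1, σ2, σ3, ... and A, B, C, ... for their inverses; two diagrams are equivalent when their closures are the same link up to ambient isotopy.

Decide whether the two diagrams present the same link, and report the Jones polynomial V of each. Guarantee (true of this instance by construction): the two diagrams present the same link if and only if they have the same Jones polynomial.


equivalent: no
D1 (bracket A^-9 - A^-5 + 2A^-1 - 2A^3 + 2A^7 - A^11 + A^15; 11 crossings at w = -1): V = -q^(-9/2) + q^(-7/2) - 2q^(-5/2) + 2q^(-3/2) - 2q^(-1/2) + q^(1/2) - q^(3/2)
D2 (bracket -A^-15 + A^-7 + A^-3 + A; 11 crossings at w = +1): V = -q^(1/2) - q^(3/2) - q^(5/2) + q^(9/2)
key observation: V(q) takes 2 values over 2 diagrams, fixing the grouping


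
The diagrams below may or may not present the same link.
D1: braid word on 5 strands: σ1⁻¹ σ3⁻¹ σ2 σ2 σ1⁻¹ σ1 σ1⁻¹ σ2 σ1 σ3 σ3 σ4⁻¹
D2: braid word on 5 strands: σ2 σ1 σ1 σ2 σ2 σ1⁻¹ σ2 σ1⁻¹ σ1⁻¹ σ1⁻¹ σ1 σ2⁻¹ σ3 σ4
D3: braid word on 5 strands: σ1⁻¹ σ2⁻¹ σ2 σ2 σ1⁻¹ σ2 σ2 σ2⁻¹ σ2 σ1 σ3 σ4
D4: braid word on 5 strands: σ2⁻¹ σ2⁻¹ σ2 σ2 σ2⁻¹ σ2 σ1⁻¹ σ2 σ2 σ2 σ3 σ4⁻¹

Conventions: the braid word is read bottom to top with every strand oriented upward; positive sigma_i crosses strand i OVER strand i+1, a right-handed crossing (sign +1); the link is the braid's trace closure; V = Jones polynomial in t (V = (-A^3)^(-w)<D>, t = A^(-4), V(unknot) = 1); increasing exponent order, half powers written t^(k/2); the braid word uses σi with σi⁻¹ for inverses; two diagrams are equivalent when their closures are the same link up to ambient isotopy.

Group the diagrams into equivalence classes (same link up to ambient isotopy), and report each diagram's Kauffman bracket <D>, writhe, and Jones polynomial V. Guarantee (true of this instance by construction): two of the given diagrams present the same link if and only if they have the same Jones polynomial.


grouping into links: {D1, D2, D3, D4}
V(D1) = t + t^3 - t^4  (w +2, c 12, <D> = -A^-10 + A^-6 + A^2)
D2 (bracket -A^-4 + 1 + A^8; 14 crossings at w = +4): V = t + t^3 - t^4
D3 (bracket -A^-4 + 1 + A^8; 12 crossings at w = +4): V = t + t^3 - t^4
D4 (bracket -A^-10 + A^-6 + A^2; 12 crossings at w = +2): V = t + t^3 - t^4
key observation: all 4 diagrams share one V(t), hence one class


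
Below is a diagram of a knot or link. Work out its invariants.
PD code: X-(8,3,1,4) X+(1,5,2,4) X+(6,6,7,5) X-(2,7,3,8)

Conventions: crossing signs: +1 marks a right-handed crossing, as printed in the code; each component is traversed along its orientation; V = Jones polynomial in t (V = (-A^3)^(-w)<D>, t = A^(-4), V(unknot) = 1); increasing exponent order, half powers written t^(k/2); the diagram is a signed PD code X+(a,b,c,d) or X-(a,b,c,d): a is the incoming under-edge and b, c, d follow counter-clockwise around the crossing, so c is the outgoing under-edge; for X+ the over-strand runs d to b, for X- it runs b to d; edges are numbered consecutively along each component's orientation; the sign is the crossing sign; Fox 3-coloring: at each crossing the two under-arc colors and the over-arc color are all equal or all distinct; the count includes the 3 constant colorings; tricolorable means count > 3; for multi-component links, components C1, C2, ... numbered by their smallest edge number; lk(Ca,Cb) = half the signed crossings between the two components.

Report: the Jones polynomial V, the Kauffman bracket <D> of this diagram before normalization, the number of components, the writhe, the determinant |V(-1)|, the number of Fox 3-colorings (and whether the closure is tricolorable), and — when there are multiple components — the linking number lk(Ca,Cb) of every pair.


V = 1
<D> = 1 (w = 0)
1 component over 4 crossings, w = 0
3 Fox colorings among 3^4, |V(-1)| = 1: not tricolorable
why: det 1 = |V(-1)|; not divisible by 3, so not tricolorable


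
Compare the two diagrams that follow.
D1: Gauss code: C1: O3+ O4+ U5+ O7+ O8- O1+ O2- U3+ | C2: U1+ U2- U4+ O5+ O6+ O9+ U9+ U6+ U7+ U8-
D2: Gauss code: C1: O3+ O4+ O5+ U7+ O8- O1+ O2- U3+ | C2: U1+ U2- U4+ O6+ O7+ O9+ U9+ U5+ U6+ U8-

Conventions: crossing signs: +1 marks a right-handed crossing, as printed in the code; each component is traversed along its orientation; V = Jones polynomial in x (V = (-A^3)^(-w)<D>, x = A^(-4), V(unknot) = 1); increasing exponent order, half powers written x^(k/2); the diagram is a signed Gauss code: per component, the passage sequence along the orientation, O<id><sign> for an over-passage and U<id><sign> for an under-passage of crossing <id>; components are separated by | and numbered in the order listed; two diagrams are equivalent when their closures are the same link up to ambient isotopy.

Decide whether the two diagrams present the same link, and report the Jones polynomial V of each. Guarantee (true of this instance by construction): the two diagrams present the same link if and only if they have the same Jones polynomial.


same link: yes
V(D1) = -x^(1/2) - x^(5/2)  [9 crossings, <D> = A^5 + A^13, w = +5]
D2 (bracket A^5 + A^13; 9 crossings at w = +5): V = -x^(1/2) - x^(5/2)
note: all 2 diagrams share one V(x), hence one class


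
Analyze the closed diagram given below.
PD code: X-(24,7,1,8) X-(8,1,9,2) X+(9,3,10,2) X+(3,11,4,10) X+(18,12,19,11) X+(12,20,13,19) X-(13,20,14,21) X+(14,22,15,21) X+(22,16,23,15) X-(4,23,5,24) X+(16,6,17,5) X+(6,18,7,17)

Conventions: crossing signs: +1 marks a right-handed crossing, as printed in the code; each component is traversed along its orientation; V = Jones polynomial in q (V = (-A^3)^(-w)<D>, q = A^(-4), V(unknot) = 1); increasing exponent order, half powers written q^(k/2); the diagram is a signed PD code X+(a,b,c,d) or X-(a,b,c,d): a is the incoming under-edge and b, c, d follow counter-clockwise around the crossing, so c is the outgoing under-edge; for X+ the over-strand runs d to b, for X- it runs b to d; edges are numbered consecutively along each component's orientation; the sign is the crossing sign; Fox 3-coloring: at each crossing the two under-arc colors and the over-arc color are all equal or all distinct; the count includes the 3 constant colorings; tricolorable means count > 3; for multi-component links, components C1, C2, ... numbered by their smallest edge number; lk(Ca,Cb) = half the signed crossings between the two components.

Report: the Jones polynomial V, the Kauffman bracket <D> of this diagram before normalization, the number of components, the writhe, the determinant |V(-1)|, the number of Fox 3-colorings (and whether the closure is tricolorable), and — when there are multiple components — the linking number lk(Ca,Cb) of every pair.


V = q^2 + q^4 - q^5 + q^6 - q^7
<D> = -A^-16 + A^-12 - A^-8 + A^-4 + A^4 (w = +4)
1 component over 12 crossings, w = +4
3 Fox colorings among 3^12, |V(-1)| = 5: not tricolorable
why: V spans 5 powers of q: at least 5 crossings in any diagram


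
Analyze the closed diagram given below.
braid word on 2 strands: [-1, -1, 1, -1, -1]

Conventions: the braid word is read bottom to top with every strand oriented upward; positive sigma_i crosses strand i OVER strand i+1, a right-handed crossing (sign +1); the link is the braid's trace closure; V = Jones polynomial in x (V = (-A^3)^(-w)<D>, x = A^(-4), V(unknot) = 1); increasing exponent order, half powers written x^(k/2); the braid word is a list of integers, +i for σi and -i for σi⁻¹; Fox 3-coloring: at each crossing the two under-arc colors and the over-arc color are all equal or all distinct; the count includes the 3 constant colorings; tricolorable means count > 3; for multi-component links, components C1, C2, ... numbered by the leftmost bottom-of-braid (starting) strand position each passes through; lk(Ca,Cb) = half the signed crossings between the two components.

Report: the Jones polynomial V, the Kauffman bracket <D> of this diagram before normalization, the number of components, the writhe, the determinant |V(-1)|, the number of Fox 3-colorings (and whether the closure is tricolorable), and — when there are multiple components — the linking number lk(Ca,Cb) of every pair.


Jones polynomial: V(x) = -x^-4 + x^-3 + x^-1
<D> = -A^-5 - A^3 + A^7; writhe -3
components 1, writhe -3 (5 crossings)
3-colorings: 9 of 3^5, det 3 — tricolorable
note: the span of V is 3, forcing >= 3 crossings in any diagram


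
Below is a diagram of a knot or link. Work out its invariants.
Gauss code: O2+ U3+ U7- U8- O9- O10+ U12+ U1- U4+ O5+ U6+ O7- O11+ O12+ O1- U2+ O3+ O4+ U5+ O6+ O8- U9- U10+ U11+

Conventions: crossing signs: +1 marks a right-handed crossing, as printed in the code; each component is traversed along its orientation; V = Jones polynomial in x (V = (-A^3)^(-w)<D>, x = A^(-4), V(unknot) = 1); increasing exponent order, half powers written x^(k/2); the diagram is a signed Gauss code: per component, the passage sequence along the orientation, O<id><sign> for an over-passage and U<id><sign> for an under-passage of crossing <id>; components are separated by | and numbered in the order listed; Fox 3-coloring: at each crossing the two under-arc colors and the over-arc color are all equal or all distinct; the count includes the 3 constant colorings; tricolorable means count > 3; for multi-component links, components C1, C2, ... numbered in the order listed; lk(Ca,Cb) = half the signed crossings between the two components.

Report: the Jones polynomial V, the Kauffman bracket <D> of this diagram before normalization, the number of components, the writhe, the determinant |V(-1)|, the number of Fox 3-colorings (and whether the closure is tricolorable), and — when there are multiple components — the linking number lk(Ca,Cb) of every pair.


Jones polynomial: V(x) = x^2 + x^4 - x^5 + x^6 - x^7
<D> = -A^-16 + A^-12 - A^-8 + A^-4 + A^4; writhe +4
components 1, writhe +4 (12 crossings)
3-colorings: 3 of 3^12, det 5 — not tricolorable
note: the span of V is 5, forcing >= 5 crossings in any diagram


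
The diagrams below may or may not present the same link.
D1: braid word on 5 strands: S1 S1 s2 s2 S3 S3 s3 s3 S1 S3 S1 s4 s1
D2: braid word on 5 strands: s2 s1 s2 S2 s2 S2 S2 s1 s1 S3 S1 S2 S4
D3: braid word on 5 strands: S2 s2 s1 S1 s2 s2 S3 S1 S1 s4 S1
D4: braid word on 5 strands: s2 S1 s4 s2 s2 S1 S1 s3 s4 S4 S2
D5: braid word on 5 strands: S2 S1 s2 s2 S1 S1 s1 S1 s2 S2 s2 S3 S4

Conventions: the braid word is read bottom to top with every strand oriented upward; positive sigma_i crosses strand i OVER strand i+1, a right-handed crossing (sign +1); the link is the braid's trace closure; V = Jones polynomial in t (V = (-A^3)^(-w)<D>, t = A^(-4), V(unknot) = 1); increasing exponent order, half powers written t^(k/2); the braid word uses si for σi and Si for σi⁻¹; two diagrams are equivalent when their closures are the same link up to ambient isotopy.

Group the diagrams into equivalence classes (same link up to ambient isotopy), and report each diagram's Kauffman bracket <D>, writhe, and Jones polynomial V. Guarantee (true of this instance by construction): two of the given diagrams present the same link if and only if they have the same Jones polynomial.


grouping into links: {D1, D3, D4, D5} | {D2}
V(D1) = t^(-7/2) - t^(-5/2) + t^(-3/2) - 2t^(-1/2) - t^(3/2)  (w -1, c 13, <D> = A^-9 + 2A^-1 - A^3 + A^7 - A^11)
V(D2) = -t^(1/2) - t^(5/2)  (w -1, c 13, <D> = A^-13 + A^-5)
D3 (bracket A^-9 + 2A^-1 - A^3 + A^7 - A^11; 11 crossings at w = -1): V = t^(-7/2) - t^(-5/2) + t^(-3/2) - 2t^(-1/2) - t^(3/2)
D4 (bracket A^-3 + 2A^5 - A^9 + A^13 - A^17; 11 crossings at w = +1): V = t^(-7/2) - t^(-5/2) + t^(-3/2) - 2t^(-1/2) - t^(3/2)
D5 (bracket A^-15 + 2A^-7 - A^-3 + A - A^5; 13 crossings at w = -3): V = t^(-7/2) - t^(-5/2) + t^(-3/2) - 2t^(-1/2) - t^(3/2)
why: V(t) takes 2 values over 5 diagrams, fixing the grouping


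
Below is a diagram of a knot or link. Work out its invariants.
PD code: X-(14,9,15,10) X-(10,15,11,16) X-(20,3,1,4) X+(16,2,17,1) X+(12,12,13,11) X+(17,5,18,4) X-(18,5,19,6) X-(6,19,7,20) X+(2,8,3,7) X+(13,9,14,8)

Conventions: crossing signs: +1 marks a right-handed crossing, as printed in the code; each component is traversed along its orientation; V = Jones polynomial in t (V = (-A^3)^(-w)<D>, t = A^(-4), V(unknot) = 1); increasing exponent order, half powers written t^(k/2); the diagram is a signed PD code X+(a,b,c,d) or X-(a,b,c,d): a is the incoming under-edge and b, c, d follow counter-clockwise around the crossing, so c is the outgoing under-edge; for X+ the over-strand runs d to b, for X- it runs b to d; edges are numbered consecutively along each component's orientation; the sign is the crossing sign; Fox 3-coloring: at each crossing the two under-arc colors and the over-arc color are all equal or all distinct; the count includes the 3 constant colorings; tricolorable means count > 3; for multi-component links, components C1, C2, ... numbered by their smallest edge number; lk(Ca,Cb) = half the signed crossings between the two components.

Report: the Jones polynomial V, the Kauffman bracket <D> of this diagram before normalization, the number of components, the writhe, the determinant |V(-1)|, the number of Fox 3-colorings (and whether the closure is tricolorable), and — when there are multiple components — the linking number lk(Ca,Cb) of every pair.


V = t^-2 - t^-1 + 1 - t + t^2
<D> = A^-8 - A^-4 + 1 - A^4 + A^8 (w = 0)
1 component over 10 crossings, w = 0
3 Fox colorings among 3^10, |V(-1)| = 5: not tricolorable
why: V is palindromic (span 4, det 5): t -> 1/t fixes it; necessary, not sufficient, for amphichirality


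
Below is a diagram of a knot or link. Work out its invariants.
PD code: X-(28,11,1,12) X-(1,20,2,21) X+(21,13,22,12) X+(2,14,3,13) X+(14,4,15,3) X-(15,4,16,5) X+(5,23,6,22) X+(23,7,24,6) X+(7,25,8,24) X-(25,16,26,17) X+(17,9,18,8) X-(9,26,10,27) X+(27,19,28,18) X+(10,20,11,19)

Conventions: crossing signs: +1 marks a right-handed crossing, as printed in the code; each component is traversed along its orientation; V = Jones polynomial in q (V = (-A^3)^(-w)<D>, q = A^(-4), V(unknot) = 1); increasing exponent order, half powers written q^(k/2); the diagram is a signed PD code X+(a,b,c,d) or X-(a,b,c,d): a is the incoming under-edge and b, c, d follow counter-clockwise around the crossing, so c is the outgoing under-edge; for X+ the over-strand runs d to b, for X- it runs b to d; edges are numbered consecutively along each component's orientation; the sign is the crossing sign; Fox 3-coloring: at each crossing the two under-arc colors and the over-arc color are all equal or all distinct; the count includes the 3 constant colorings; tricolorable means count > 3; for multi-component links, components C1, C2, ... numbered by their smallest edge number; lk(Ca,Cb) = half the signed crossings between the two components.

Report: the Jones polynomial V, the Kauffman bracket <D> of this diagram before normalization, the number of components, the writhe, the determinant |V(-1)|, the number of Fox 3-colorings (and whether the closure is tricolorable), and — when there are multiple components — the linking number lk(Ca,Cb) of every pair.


Jones polynomial: V(q) = 2q - 2q^2 + 3q^3 - 3q^4 + 2q^5 - 2q^6 + q^7
<D> = A^-16 - 2A^-12 + 2A^-8 - 3A^-4 + 3 - 2A^4 + 2A^8; writhe +4
components 1, writhe +4 (14 crossings)
3-colorings: 9 of 3^14, det 15 — tricolorable
note: w = +4 (over 14 crossings) is diagram-only; (-A^3)^(-4) removes it from V


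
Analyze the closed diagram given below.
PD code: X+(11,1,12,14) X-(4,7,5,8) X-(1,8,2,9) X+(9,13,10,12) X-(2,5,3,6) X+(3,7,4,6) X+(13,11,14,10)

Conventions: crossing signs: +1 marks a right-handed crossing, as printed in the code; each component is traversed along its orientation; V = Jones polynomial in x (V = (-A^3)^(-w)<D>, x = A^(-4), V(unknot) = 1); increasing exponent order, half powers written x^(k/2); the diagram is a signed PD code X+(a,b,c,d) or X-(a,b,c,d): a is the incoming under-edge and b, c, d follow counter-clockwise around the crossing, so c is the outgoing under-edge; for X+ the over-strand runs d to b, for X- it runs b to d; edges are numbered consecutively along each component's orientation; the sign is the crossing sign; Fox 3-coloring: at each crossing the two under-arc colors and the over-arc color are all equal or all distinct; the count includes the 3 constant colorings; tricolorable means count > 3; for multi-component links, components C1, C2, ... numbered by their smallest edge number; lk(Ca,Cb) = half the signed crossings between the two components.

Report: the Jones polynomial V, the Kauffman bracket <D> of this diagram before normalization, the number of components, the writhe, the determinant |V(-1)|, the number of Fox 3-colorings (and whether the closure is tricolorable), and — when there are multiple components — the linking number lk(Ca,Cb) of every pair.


V = x + x^3 - x^4
<D> = A^-13 - A^-9 - A^-1 (w = +1)
1 component over 7 crossings, w = +1
9 Fox colorings among 3^7, |V(-1)| = 3: tricolorable
why: w = +1 (over 7 crossings) is diagram-only; (-A^3)^(-1) removes it from V


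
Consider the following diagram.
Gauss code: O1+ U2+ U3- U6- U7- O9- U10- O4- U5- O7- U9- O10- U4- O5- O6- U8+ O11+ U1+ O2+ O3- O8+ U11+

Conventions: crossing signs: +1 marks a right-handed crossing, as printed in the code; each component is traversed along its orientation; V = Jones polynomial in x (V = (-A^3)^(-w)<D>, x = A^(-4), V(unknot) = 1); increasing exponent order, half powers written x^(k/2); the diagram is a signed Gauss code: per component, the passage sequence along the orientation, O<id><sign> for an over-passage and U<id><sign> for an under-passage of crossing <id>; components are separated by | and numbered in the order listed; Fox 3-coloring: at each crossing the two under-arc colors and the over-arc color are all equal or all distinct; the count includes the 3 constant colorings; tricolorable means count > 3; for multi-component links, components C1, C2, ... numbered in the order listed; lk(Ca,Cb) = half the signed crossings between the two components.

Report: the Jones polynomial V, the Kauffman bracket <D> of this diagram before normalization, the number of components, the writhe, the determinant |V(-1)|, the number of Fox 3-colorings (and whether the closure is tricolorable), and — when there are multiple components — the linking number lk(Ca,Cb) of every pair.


V(x) = -x^-6 + x^-5 - 2x^-4 + 3x^-3 - 2x^-2 + 3x^-1 - 1 + x - x^2
bracket: A^-17 - A^-13 + A^-9 - 3A^-5 + 2A^-1 - 3A^3 + 2A^7 - A^11 + A^15, w = -3
1 component, writhe -3, over 11 crossings
det 15, colorings 9 of 3^11 — tricolorable
observation: the span of V is 8, forcing >= 8 crossings in any diagram


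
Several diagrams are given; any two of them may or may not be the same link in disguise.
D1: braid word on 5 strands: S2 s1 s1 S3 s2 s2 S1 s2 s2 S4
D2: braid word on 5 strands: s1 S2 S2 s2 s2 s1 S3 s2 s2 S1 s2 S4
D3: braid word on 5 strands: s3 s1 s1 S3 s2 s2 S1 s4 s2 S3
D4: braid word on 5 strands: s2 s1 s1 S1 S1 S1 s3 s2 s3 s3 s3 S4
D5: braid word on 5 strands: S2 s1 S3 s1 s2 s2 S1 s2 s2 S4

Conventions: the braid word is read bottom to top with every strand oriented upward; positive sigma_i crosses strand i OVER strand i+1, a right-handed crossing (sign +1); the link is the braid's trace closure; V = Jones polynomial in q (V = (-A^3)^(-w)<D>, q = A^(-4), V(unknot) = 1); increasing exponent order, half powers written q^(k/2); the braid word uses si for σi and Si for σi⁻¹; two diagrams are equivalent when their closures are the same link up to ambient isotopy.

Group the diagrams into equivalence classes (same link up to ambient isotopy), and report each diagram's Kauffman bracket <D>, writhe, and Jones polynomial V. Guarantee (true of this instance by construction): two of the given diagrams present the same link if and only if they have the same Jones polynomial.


equivalence classes: {D1, D2, D3, D5} | {D4}
D1 (bracket -A^-18 + A^-14 - A^-10 + 2A^-6 - A^-2 + A^2; 10 crossings at w = +2): V = q - q^2 + 2q^3 - q^4 + q^5 - q^6
D2 (bracket -A^-18 + A^-14 - A^-10 + 2A^-6 - A^-2 + A^2; 12 crossings at w = +2): V = q - q^2 + 2q^3 - q^4 + q^5 - q^6
V(D3) = q - q^2 + 2q^3 - q^4 + q^5 - q^6  (w +4, c 10, <D> = -A^-12 + A^-8 - A^-4 + 2 - A^4 + A^8)
V(D4) = q^2 + q^4 - q^5 + q^6 - q^7  [12 crossings, <D> = -A^-16 + A^-12 - A^-8 + A^-4 + A^4, w = +4]
V(D5) = q - q^2 + 2q^3 - q^4 + q^5 - q^6  [10 crossings, <D> = -A^-18 + A^-14 - A^-10 + 2A^-6 - A^-2 + A^2, w = +2]
observation: V(q) takes 2 values over 5 diagrams, fixing the grouping


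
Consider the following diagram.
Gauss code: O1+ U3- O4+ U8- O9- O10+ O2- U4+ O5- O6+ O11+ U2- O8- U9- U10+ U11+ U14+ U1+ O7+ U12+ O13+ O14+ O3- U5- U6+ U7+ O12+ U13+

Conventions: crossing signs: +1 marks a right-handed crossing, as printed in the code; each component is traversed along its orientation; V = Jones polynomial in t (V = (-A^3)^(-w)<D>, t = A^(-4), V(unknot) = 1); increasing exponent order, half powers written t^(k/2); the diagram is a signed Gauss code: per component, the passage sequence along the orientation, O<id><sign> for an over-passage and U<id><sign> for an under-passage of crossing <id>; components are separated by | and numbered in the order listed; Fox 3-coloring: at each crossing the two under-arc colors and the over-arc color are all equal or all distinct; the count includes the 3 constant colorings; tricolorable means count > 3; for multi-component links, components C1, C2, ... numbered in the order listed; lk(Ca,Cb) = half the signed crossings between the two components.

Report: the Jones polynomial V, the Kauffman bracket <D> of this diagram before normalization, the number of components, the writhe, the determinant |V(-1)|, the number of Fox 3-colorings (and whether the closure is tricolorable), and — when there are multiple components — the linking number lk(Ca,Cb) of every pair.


Jones polynomial: V(t) = t^-1 - 1 + 2t - 3t^2 + 3t^3 - 2t^4 + 2t^5 - t^6
<D> = -A^-12 + 2A^-8 - 2A^-4 + 3 - 3A^4 + 2A^8 - A^12 + A^16; writhe +4
components 1, writhe +4 (14 crossings)
3-colorings: 9 of 3^14, det 15 — tricolorable
note: |V(-1)| = 15: so tricolorable, since 3 divides 15


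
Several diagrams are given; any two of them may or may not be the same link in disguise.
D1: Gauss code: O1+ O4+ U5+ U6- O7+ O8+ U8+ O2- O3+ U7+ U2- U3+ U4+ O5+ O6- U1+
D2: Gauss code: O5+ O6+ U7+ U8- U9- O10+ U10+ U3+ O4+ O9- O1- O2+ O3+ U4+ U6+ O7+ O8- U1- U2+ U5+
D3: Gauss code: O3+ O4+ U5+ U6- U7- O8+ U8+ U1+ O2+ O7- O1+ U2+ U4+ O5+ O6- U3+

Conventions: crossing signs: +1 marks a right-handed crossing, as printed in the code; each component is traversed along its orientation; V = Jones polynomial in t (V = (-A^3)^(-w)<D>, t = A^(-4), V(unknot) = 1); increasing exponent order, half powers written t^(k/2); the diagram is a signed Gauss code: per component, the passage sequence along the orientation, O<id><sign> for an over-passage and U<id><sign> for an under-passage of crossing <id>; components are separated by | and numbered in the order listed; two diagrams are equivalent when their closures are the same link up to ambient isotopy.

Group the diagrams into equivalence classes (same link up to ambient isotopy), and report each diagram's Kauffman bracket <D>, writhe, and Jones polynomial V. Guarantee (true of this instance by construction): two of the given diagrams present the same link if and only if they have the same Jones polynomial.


grouping into links: {D1, D2, D3}
V(D1) = 1  (w +4, c 8, <D> = A^12)
V(D2) = 1  (w +4, c 10, <D> = A^12)
V(D3) = 1  [8 crossings, <D> = A^12, w = +4]
why: one V(t) for all 3 diagrams — one class (guaranteed)


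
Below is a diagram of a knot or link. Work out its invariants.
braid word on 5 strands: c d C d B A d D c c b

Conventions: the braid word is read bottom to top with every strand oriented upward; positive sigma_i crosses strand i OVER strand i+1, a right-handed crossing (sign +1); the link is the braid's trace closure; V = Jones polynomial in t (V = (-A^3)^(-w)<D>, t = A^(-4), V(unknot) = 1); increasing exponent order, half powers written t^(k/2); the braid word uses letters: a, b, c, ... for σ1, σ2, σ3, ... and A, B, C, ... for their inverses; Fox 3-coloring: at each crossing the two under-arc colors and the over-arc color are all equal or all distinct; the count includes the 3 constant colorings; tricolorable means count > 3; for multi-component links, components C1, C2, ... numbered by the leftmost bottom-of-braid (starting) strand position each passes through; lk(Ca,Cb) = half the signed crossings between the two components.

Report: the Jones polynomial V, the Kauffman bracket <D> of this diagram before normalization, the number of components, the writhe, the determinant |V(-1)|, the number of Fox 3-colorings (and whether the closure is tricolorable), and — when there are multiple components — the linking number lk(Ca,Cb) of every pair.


V(t) = -t^(1/2) - t^(5/2)
bracket: A^-1 + A^7, w = +3
2 components, writhe +3, over 11 crossings
lk(C1,C2) = +1
det 2, colorings 3 of 3^11 — not tricolorable
observation: w = +3 (over 11 crossings) is diagram-only; (-A^3)^(-3) removes it from V


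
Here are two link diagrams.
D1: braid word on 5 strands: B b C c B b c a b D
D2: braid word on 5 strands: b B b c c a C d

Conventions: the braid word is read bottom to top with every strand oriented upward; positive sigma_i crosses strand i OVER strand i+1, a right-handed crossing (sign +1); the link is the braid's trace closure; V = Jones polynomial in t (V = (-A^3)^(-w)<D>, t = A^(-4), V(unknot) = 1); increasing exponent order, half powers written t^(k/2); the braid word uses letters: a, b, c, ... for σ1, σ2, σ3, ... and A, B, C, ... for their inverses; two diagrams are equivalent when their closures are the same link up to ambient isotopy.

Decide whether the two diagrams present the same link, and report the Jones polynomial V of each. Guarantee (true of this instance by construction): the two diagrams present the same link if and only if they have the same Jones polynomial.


same link: yes
V(D1) = 1  [10 crossings, <D> = A^6, w = +2]
V(D2) = 1  [8 crossings, <D> = A^12, w = +4]
insight: one V(t) for all 2 diagrams — one class (guaranteed)


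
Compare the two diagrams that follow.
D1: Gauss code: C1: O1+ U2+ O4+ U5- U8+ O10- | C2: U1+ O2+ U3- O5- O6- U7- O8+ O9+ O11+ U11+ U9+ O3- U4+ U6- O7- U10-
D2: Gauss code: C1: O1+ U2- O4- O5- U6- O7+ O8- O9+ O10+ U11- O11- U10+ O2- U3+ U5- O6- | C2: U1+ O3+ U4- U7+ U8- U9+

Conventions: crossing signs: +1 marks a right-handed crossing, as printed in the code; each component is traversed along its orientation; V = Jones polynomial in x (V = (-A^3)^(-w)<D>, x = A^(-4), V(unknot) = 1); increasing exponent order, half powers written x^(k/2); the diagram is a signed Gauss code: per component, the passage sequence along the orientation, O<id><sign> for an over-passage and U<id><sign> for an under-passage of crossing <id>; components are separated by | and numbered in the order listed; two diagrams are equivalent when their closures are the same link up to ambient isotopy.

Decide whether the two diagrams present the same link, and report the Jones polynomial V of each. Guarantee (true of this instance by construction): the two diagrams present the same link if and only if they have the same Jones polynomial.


equivalent: yes
V(D1) = x^(-7/2) - x^(-5/2) + x^(-3/2) - 2x^(-1/2) - x^(3/2)  (w +1, c 11, <D> = A^-3 + 2A^5 - A^9 + A^13 - A^17)
V(D2) = x^(-7/2) - x^(-5/2) + x^(-3/2) - 2x^(-1/2) - x^(3/2)  (w -1, c 11, <D> = A^-9 + 2A^-1 - A^3 + A^7 - A^11)
why: Reidemeister moves carry D1 (11 crossings) to D2 (11)


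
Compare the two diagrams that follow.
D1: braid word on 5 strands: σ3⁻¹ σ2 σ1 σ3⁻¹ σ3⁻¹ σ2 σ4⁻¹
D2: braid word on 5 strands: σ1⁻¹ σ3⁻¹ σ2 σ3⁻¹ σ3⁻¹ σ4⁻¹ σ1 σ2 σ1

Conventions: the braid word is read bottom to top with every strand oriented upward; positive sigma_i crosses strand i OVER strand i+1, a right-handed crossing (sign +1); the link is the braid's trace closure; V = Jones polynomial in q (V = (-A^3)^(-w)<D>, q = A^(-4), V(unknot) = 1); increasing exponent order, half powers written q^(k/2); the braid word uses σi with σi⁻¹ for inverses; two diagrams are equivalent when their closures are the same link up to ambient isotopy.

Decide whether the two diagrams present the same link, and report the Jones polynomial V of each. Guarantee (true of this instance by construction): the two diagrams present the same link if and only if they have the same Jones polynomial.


equivalent: yes
D1 (bracket A^-9 - A^-5 + 2A^-1 - A^3 + 2A^7 - A^11; 7 crossings at w = -1): V = q^(-7/2) - 2q^(-5/2) + q^(-3/2) - 2q^(-1/2) + q^(1/2) - q^(3/2)
D2 (bracket A^-9 - A^-5 + 2A^-1 - A^3 + 2A^7 - A^11; 9 crossings at w = -1): V = q^(-7/2) - 2q^(-5/2) + q^(-3/2) - 2q^(-1/2) + q^(1/2) - q^(3/2)
key observation: one V(q) for all 2 diagrams — one class (guaranteed)
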